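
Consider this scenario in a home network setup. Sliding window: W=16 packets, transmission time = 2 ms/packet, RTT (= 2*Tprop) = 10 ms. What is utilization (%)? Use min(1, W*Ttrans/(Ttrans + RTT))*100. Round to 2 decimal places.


Given: W = 16, Ttrans = 2 ms, RTT = 10 ms (= 2 * Tprop, Tprop = 5 ms)
Cycle time = Ttrans + RTT = 2 + 10 = 12 ms (first packet sent until its ACK returns)
W * Ttrans = 16 * 2 = 32 ms of sending per cycle
W * Ttrans / (Ttrans + RTT) = 32 / 12 = 2.666667
U = min(1, 2.666667) = 1.000000
U% = 100.00%

100.00


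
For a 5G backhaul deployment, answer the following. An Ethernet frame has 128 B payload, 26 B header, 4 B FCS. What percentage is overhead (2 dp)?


Given: payload = 128 B, header = 26 B, trailer = 4 B
Overhead bytes = header + trailer = 26 + 4 = 30
Total frame = payload + overhead = 128 + 30 = 158
Overhead % = 30 / 158 * 100 = 18.9873% -> 18.99% (2 dp)

18.99


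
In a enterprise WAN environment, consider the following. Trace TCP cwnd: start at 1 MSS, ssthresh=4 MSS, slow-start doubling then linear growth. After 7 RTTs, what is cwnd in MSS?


RTT 0: cwnd = 1 MSS (initial)
RTT 1: cwnd = 2 MSS (slow start, doubled)
RTT 2: cwnd = 4 MSS (slow start, doubled)
RTT 3: cwnd = 5 MSS (congestion avoidance, +1)
RTT 4: cwnd = 6 MSS (congestion avoidance, +1)
RTT 5: cwnd = 7 MSS (congestion avoidance, +1)
RTT 6: cwnd = 8 MSS (congestion avoidance, +1)
RTT 7: cwnd = 9 MSS (congestion avoidance, +1)

9


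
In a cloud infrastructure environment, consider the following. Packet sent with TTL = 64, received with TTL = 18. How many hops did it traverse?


Given: initial TTL = 64, received TTL = 18
Hops = initial TTL - received TTL
Hops = 64 - 18 = 46

46


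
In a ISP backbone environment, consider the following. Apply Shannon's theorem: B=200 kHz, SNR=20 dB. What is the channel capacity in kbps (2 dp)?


Given: B = 200 kHz, SNR = 20 dB
SNR linear = 10^(20/10) = 100
1 + SNR = 101
log2(101) = 6.6582114828
C = 200 * 1000 * 6.6582114828 = 1331642.2966 bps
C = 1331.642297 kbps -> 1331.64 kbps (2 dp)

1331.64


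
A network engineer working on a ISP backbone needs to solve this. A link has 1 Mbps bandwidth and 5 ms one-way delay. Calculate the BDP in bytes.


Given: bandwidth = 1 Mbps, delay = 5 ms
BDP in bits = 1 * 10^6 * 5 / 1000
BDP in bits = 5000
BDP in bytes = 5000 / 8 = 625

625


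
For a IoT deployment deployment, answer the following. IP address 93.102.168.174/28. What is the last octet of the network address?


Given: IP = 93.102.168.174, prefix = /28
Subnet mask = 255.255.255.240
Last octet of IP: 174
Last octet of mask: 240
Network last octet = 174 AND 240 = 160

160


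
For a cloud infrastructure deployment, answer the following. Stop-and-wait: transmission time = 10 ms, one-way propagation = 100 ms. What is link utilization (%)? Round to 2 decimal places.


Given: Ttrans = 10 ms, Tprop = 100 ms
RTT = 2 * Tprop = 2 * 100 = 200 ms
U = Ttrans / (Ttrans + RTT)
U = 10 / (10 + 200)
U = 10 / 210 = 0.047619
U% = 4.76%

4.76


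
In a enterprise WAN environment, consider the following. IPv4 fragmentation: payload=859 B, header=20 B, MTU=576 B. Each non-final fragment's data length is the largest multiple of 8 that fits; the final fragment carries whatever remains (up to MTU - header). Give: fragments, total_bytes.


Max data per non-final fragment = floor((MTU - header)/8)*8 = floor((576 - 20)/8)*8 = floor(556/8)*8 = 552 B
Final fragment needs no 8-byte alignment: it can carry up to MTU - header = 556 B
Non-final fragments needed = ceil((payload - 556) / 552) = ceil(303/552) = ceil(0.5489) = 1
Number of fragments = 1 + 1 = 2
Fragment sizes (data): 1 * 552 B + 307 B (last, 307 <= 556 OK)
Total bytes sent = payload + n_frags * header = 859 + 2*20 = 859 + 40 = 899 B

2, 899


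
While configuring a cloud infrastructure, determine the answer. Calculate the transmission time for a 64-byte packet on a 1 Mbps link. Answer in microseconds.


Given: packet = 64 bytes, bandwidth = 1 Mbps
Packet in bits = 64 * 8 = 512 bits
Bandwidth = 1 * 10^6 = 1000000 bps
Time = 512 / 1000000 seconds
Time in us = 512 * 10^6 / 1000000 = 512

512


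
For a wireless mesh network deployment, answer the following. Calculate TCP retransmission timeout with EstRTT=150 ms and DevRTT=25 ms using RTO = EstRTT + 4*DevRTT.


Given: EstRTT = 150 ms, DevRTT = 25 ms
Timeout = EstRTT + 4 * DevRTT
4 * DevRTT = 4 * 25 = 100
Timeout = 150 + 100 = 250 ms

250


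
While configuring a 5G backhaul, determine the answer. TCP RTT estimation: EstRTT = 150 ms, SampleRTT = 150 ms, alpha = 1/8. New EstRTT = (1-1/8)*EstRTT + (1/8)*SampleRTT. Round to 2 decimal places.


Given: EstRTT = 150 ms, SampleRTT = 150 ms, alpha = 1/8
New EstRTT = (1 - alpha) * EstRTT + alpha * SampleRTT
(7/8) * 150 = 131.25
(1/8) * 150 = 18.75
New EstRTT = 131.25 + 18.75 = 150 ms -> 150.00 ms (2 dp)

150.00


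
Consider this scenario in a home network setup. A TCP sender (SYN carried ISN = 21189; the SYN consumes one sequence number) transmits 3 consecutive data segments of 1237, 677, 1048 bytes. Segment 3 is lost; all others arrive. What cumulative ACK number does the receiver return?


SYN uses sequence number 21189; first data byte = ISN + 1 = 21190.
Segment 1: SEQ = 21190, len = 1237 B, covers [21190, 22426]
Segment 2: SEQ = 22427, len = 677 B, covers [22427, 23103]
Segment 3: SEQ = 23104, len = 1048 B, covers [23104, 24151] [LOST]
In-order data received: bytes [21190, 23103] (segments 1..2).
Segment 3 missing -> gap begins at byte 23104.
Cumulative ACK = next expected in-order byte = 21190 + 1237 + 677 = 23104

23104


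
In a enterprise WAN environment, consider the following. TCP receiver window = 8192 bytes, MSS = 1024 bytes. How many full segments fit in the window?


Given: RWND = 8192 bytes, MSS = 1024 bytes
Full segments = floor(RWND / MSS)
Full segments = floor(8192 / 1024)
Full segments = floor(8.0) = 8

8


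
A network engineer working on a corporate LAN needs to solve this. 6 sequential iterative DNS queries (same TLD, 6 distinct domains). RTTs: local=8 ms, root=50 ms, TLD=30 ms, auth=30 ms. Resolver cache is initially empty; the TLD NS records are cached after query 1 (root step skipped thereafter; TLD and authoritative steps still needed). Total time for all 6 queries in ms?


Lookup 1 (cold cache): local + root + TLD + auth = 8 + 50 + 30 + 30 = 118 ms
Lookups 2..6 (TLD NS cached -> skip root; new domain -> still ask TLD and auth): local + TLD + auth = 8 + 30 + 30 = 68 ms each
Remaining 5 lookups: 5 * 68 = 340 ms
Total = 118 + 340 = 458 ms

458


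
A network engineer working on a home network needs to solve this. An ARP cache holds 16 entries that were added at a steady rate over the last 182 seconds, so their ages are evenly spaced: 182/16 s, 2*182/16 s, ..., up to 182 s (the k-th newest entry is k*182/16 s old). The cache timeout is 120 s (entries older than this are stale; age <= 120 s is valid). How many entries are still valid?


Ages are k * 182/16 s for k = 1..16 (spacing = 11.3750 s).
Entry k is valid iff k * 182/16 <= 120 iff k <= 16 * 120 / 182 = 10.5495
n_valid = floor(10.5495) = 10
(n_stale = 16 - 10 = 6)

10


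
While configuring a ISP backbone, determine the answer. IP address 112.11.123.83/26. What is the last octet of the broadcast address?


Given: IP = 112.11.123.83, prefix = /26
Host bits = 32 - 26 = 6
Network last octet = 83 AND mask = 64
Host part size = 2^6 - 1 = 63
Broadcast last octet = 64 OR 63 = 127

127


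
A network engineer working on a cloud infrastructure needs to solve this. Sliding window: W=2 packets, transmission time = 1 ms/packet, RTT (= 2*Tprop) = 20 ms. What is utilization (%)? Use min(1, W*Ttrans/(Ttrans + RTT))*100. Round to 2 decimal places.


Given: W = 2, Ttrans = 1 ms, RTT = 20 ms (= 2 * Tprop, Tprop = 10 ms)
Cycle time = Ttrans + RTT = 1 + 20 = 21 ms (first packet sent until its ACK returns)
W * Ttrans = 2 * 1 = 2 ms of sending per cycle
W * Ttrans / (Ttrans + RTT) = 2 / 21 = 0.095238
U = min(1, 0.095238) = 0.095238
U% = 9.52%

9.52


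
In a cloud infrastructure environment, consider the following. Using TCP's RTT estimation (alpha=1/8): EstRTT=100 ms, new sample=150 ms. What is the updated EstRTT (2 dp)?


Given: EstRTT = 100 ms, SampleRTT = 150 ms, alpha = 1/8
New EstRTT = (1 - alpha) * EstRTT + alpha * SampleRTT
(7/8) * 100 = 87.5
(1/8) * 150 = 18.75
New EstRTT = 87.5 + 18.75 = 106.25 ms -> 106.25 ms (2 dp)

106.25


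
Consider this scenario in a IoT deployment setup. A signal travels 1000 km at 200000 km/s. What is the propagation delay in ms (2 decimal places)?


Given: distance = 1000 km, speed = 200000 km/s
Delay = distance / speed = 1000 / 200000 seconds
Delay in ms = 1000 * 1000 / 200000
Delay = 5.0000 ms
Rounded to 2 dp = 5.00 ms

5.00


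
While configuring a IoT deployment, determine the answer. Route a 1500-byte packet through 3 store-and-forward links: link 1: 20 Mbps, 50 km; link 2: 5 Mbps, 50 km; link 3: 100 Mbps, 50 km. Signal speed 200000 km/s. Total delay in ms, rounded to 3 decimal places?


Packet = 1500 bytes = 12000 bits. Store-and-forward: sum (t_trans + t_prop) per link.
Link 1: t_trans = 12000/(20*10^6) s = 0.6000 ms; t_prop = 50/200000 s = 0.2500 ms; subtotal = 0.8500 ms
Link 2: t_trans = 12000/(5*10^6) s = 2.4000 ms; t_prop = 50/200000 s = 0.2500 ms; subtotal = 2.6500 ms
Link 3: t_trans = 12000/(100*10^6) s = 0.1200 ms; t_prop = 50/200000 s = 0.2500 ms; subtotal = 0.3700 ms
End-to-end = 0.8500 + 2.6500 + 0.3700 = 3.8700 ms -> 3.870 ms (3 dp)

3.870


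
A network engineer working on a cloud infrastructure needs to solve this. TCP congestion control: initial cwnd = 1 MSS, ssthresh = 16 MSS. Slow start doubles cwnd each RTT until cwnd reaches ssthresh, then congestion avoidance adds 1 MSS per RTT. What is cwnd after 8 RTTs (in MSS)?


RTT 0: cwnd = 1 MSS (initial)
RTT 1: cwnd = 2 MSS (slow start, doubled)
RTT 2: cwnd = 4 MSS (slow start, doubled)
RTT 3: cwnd = 8 MSS (slow start, doubled)
RTT 4: cwnd = 16 MSS (slow start, doubled)
RTT 5: cwnd = 17 MSS (congestion avoidance, +1)
RTT 6: cwnd = 18 MSS (congestion avoidance, +1)
RTT 7: cwnd = 19 MSS (congestion avoidance, +1)
RTT 8: cwnd = 20 MSS (congestion avoidance, +1)

20


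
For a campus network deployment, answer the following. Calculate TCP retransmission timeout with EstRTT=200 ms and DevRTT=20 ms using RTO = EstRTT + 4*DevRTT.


Given: EstRTT = 200 ms, DevRTT = 20 ms
Timeout = EstRTT + 4 * DevRTT
4 * DevRTT = 4 * 20 = 80
Timeout = 200 + 80 = 280 ms

280


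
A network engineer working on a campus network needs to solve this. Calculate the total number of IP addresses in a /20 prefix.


Given: CIDR prefix /20
Host bits = 32 - 20 = 12
Total addresses = 2^12 = 4096

4096


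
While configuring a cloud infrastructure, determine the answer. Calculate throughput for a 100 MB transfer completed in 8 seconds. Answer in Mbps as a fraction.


Given: file = 100 MB, time = 8 s
File in Mb = 100 * 8 = 800 Mb
Throughput = 800 / 8 Mbps
Throughput = 100 Mbps

100


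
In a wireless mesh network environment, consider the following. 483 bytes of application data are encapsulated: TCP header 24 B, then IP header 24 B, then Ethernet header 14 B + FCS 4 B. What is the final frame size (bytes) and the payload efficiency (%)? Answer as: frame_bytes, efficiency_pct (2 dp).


TCP segment = 483 + 24 = 507 B
IP packet = 507 + 24 = 531 B
Ethernet frame = 531 + 14 + 4 = 549 B
Efficiency = app / frame = 483 / 549 = 0.879781 = 87.9781% -> 87.98% (2 dp)

549, 87.98


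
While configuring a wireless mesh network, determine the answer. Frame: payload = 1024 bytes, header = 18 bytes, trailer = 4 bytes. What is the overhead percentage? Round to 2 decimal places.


Given: payload = 1024 B, header = 18 B, trailer = 4 B
Overhead bytes = header + trailer = 18 + 4 = 22
Total frame = payload + overhead = 1024 + 22 = 1046
Overhead % = 22 / 1046 * 100 = 2.1033% -> 2.10% (2 dp)

2.10


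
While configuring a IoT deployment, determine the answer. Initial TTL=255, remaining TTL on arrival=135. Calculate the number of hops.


Given: initial TTL = 255, received TTL = 135
Hops = initial TTL - received TTL
Hops = 255 - 135 = 120

120


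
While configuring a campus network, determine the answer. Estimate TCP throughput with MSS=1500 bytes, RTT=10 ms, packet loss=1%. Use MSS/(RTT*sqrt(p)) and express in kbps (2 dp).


Given: MSS = 1500 bytes, RTT = 10 ms, loss = 1%
RTT in seconds = 10 / 1000 = 0.01
Loss rate = 1% = 0.01
sqrt(loss) = sqrt(0.01) = 0.1
Throughput (bytes/s) = 1500 / (0.01 * 0.1) = 1500000.0000
Throughput (kbps) = 1500000.0000 * 8 / 1000 = 12000.000000 -> 12000.00 kbps (2 dp)

12000.00


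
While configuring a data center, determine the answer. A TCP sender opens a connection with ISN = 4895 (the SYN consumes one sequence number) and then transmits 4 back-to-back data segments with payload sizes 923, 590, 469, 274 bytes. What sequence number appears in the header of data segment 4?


The SYN occupies sequence number ISN = 4895, so the first data byte is ISN + 1 = 4896.
SEQ of data segment i = (ISN + 1) + sum of payload sizes of segments 1..i-1.
Segment 1: SEQ = 4896, payload = 923 bytes
Segment 2: SEQ = 5819, payload = 590 bytes
Segment 3: SEQ = 6409, payload = 469 bytes
Segment 4: SEQ = 6878, payload = 274 bytes
SEQ of segment 4 = 4896 + 923 + 590 + 469 = 6878

6878


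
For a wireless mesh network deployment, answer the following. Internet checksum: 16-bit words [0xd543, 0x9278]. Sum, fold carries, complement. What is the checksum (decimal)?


Given words: [0xd543, 0x9278]
Step 1: Sum all words
Raw sum = 54595 + 37496 = 92091
Step 2: Fold carry: (26555 + 1) = 26556
One's complement = ~26556 & 0xFFFF = 38979

38979


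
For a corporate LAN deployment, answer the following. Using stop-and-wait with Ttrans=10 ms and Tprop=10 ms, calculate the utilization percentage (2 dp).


Given: Ttrans = 10 ms, Tprop = 10 ms
RTT = 2 * Tprop = 2 * 10 = 20 ms
U = Ttrans / (Ttrans + RTT)
U = 10 / (10 + 20)
U = 10 / 30 = 0.333333
U% = 33.33%

33.33


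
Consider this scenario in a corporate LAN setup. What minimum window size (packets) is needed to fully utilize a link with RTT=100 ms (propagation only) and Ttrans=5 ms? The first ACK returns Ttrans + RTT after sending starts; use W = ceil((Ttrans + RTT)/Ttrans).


Given: Ttrans = 5 ms, RTT = 100 ms (= 2 * Tprop, Tprop = 50 ms)
Time until first ACK returns = Ttrans + RTT = 5 + 100 = 105 ms
Need W * Ttrans >= Ttrans + RTT  ->  W >= (Ttrans + RTT) / Ttrans
(Ttrans + RTT) / Ttrans = 105 / 5 = 21
W_min = ceil(21) = 21

21


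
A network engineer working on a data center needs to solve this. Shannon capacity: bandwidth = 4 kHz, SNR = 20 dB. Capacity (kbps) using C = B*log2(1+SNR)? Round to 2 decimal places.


Given: B = 4 kHz, SNR = 20 dB
SNR linear = 10^(20/10) = 100
1 + SNR = 101
log2(101) = 6.6582114828
C = 4 * 1000 * 6.6582114828 = 26632.8459 bps
C = 26.632846 kbps -> 26.63 kbps (2 dp)

26.63


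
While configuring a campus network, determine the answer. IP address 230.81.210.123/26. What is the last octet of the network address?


Given: IP = 230.81.210.123, prefix = /26
Subnet mask = 255.255.255.192
Last octet of IP: 123
Last octet of mask: 192
Network last octet = 123 AND 192 = 64

64


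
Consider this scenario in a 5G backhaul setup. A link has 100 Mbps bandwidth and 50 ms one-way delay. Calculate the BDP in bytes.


Given: bandwidth = 100 Mbps, delay = 50 ms
BDP in bits = 100 * 10^6 * 50 / 1000
BDP in bits = 5000000
BDP in bytes = 5000000 / 8 = 625000

625000


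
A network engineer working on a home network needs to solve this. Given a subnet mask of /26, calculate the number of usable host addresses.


Given: subnet mask /26
Host bits = 32 - 26 = 6
Total addresses = 2^6 = 64
Usable hosts = 64 - 2 (network + broadcast) = 62

62


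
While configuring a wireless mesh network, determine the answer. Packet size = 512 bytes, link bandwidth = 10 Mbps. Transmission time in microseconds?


Given: packet = 512 bytes, bandwidth = 10 Mbps
Packet in bits = 512 * 8 = 4096 bits
Bandwidth = 10 * 10^6 = 10000000 bps
Time = 4096 / 10000000 seconds
Time in us = 4096 * 10^6 / 10000000 = 409.6

409.6


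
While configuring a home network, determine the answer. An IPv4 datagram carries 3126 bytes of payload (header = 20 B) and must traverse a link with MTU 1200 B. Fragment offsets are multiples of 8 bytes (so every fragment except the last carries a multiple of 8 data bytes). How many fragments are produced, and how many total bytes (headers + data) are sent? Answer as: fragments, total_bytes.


Max data per non-final fragment = floor((MTU - header)/8)*8 = floor((1200 - 20)/8)*8 = floor(1180/8)*8 = 1176 B
Final fragment needs no 8-byte alignment: it can carry up to MTU - header = 1180 B
Non-final fragments needed = ceil((payload - 1180) / 1176) = ceil(1946/1176) = ceil(1.6548) = 2
Number of fragments = 2 + 1 = 3
Fragment sizes (data): 2 * 1176 B + 774 B (last, 774 <= 1180 OK)
Total bytes sent = payload + n_frags * header = 3126 + 3*20 = 3126 + 60 = 3186 B

3, 3186


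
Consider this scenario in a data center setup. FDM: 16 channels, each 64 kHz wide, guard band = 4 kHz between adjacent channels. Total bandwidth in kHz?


Given: 16 channels, 64 kHz each, guard = 4 kHz
Channel bandwidth = 16 * 64 = 1024 kHz
Guard bands = 15 gaps * 4 kHz = 60 kHz
Total = 1024 + 60 = 1084 kHz

1084


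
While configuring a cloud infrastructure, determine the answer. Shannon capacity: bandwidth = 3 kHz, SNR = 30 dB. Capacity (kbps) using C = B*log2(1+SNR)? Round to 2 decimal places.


Given: B = 3 kHz, SNR = 30 dB
SNR linear = 10^(30/10) = 1000
1 + SNR = 1001
log2(1001) = 9.9672262588
C = 3 * 1000 * 9.9672262588 = 29901.6788 bps
C = 29.901679 kbps -> 29.90 kbps (2 dp)

29.90


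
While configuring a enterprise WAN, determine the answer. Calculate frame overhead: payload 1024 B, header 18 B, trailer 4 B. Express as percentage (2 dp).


Given: payload = 1024 B, header = 18 B, trailer = 4 B
Overhead bytes = header + trailer = 18 + 4 = 22
Total frame = payload + overhead = 1024 + 22 = 1046
Overhead % = 22 / 1046 * 100 = 2.1033% -> 2.10% (2 dp)

2.10


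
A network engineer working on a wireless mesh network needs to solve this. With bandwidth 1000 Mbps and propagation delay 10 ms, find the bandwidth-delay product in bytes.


Given: bandwidth = 1000 Mbps, delay = 10 ms
BDP in bits = 1000 * 10^6 * 10 / 1000
BDP in bits = 10000000
BDP in bytes = 10000000 / 8 = 1250000

1250000


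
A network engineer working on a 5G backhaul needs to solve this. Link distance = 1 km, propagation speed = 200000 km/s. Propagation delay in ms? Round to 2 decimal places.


Given: distance = 1 km, speed = 200000 km/s
Delay = distance / speed = 1 / 200000 seconds
Delay in ms = 1 * 1000 / 200000
Delay = 0.0050 ms
Rounded to 2 dp = 0.01 ms

0.01


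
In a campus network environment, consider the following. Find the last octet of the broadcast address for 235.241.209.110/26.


Given: IP = 235.241.209.110, prefix = /26
Host bits = 32 - 26 = 6
Network last octet = 110 AND mask = 64
Host part size = 2^6 - 1 = 63
Broadcast last octet = 64 OR 63 = 127

127


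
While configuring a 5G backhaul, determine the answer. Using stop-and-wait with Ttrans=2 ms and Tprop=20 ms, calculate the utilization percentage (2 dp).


Given: Ttrans = 2 ms, Tprop = 20 ms
RTT = 2 * Tprop = 2 * 20 = 40 ms
U = Ttrans / (Ttrans + RTT)
U = 2 / (2 + 40)
U = 2 / 42 = 0.047619
U% = 4.76%

4.76


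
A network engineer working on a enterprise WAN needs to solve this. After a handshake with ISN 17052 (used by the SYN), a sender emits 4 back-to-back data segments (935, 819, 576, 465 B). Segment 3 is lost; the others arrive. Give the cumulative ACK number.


SYN uses sequence number 17052; first data byte = ISN + 1 = 17053.
Segment 1: SEQ = 17053, len = 935 B, covers [17053, 17987]
Segment 2: SEQ = 17988, len = 819 B, covers [17988, 18806]
Segment 3: SEQ = 18807, len = 576 B, covers [18807, 19382] [LOST]
Segment 4: SEQ = 19383, len = 465 B, covers [19383, 19847]
In-order data received: bytes [17053, 18806] (segments 1..2).
Segment 3 missing -> gap begins at byte 18807; later segments buffered out of order.
Cumulative ACK = next expected in-order byte = 17053 + 935 + 819 = 18807

18807


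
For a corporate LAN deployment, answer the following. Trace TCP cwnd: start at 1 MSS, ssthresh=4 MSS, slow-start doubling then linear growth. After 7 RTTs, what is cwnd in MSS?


RTT 0: cwnd = 1 MSS (initial)
RTT 1: cwnd = 2 MSS (slow start, doubled)
RTT 2: cwnd = 4 MSS (slow start, doubled)
RTT 3: cwnd = 5 MSS (congestion avoidance, +1)
RTT 4: cwnd = 6 MSS (congestion avoidance, +1)
RTT 5: cwnd = 7 MSS (congestion avoidance, +1)
RTT 6: cwnd = 8 MSS (congestion avoidance, +1)
RTT 7: cwnd = 9 MSS (congestion avoidance, +1)

9


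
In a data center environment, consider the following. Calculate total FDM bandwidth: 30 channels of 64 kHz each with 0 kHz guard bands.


Given: 30 channels, 64 kHz each, guard = 0 kHz
Channel bandwidth = 30 * 64 = 1920 kHz
Guard bands = 29 gaps * 0 kHz = 0 kHz
Total = 1920 + 0 = 1920 kHz

1920


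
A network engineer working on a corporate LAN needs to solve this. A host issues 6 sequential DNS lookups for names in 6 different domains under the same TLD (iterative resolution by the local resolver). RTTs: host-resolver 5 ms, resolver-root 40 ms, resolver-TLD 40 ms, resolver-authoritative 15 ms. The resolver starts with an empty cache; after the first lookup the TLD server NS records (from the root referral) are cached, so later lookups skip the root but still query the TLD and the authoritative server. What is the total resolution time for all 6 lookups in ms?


Lookup 1 (cold cache): local + root + TLD + auth = 5 + 40 + 40 + 15 = 100 ms
Lookups 2..6 (TLD NS cached -> skip root; new domain -> still ask TLD and auth): local + TLD + auth = 5 + 40 + 15 = 60 ms each
Remaining 5 lookups: 5 * 60 = 300 ms
Total = 100 + 300 = 400 ms

400


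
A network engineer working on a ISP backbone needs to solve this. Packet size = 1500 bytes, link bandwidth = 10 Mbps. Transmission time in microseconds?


Given: packet = 1500 bytes, bandwidth = 10 Mbps
Packet in bits = 1500 * 8 = 12000 bits
Bandwidth = 10 * 10^6 = 10000000 bps
Time = 12000 / 10000000 seconds
Time in us = 12000 * 10^6 / 10000000 = 1200

1200


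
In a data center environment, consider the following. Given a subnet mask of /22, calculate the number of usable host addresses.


Given: subnet mask /22
Host bits = 32 - 22 = 10
Total addresses = 2^10 = 1024
Usable hosts = 1024 - 2 (network + broadcast) = 1022

1022


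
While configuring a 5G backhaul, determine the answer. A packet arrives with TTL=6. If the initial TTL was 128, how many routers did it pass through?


Given: initial TTL = 128, received TTL = 6
Hops = initial TTL - received TTL
Hops = 128 - 6 = 122

122


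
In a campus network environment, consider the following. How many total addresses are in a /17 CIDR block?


Given: CIDR prefix /17
Host bits = 32 - 17 = 15
Total addresses = 2^15 = 32768

32768


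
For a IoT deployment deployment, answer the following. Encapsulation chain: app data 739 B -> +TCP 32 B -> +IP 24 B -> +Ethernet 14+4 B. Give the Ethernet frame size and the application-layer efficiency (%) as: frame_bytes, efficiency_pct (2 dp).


TCP segment = 739 + 32 = 771 B
IP packet = 771 + 24 = 795 B
Ethernet frame = 795 + 14 + 4 = 813 B
Efficiency = app / frame = 739 / 813 = 0.908979 = 90.8979% -> 90.90% (2 dp)

813, 90.90


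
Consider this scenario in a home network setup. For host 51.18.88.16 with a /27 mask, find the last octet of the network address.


Given: IP = 51.18.88.16, prefix = /27
Subnet mask = 255.255.255.224
Last octet of IP: 16
Last octet of mask: 224
Network last octet = 16 AND 224 = 0

0


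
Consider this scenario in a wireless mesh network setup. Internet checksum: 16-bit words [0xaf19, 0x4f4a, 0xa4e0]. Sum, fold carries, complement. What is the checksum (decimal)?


Given words: [0xaf19, 0x4f4a, 0xa4e0]
Step 1: Sum all words
Raw sum = 44825 + 20298 + 42208 = 107331
Step 2: Fold carry: (41795 + 1) = 41796
One's complement = ~41796 & 0xFFFF = 23739

23739


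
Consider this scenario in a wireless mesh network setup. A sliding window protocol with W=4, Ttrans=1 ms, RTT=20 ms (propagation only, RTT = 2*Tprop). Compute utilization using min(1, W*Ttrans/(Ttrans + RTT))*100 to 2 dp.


Given: W = 4, Ttrans = 1 ms, RTT = 20 ms (= 2 * Tprop, Tprop = 10 ms)
Cycle time = Ttrans + RTT = 1 + 20 = 21 ms (first packet sent until its ACK returns)
W * Ttrans = 4 * 1 = 4 ms of sending per cycle
W * Ttrans / (Ttrans + RTT) = 4 / 21 = 0.190476
U = min(1, 0.190476) = 0.190476
U% = 19.05%

19.05


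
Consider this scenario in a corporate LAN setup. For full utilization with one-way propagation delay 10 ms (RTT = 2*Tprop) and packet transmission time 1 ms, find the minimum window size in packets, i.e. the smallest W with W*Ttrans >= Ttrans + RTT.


Given: Ttrans = 1 ms, RTT = 20 ms (= 2 * Tprop, Tprop = 10 ms)
Time until first ACK returns = Ttrans + RTT = 1 + 20 = 21 ms
Need W * Ttrans >= Ttrans + RTT  ->  W >= (Ttrans + RTT) / Ttrans
(Ttrans + RTT) / Ttrans = 21 / 1 = 21
W_min = ceil(21) = 21

21


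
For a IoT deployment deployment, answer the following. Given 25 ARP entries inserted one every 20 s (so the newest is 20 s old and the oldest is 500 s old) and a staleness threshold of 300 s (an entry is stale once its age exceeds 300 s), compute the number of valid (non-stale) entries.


Ages are k * 500/25 s for k = 1..25 (spacing = 20.0000 s).
Entry k is valid iff k * 500/25 <= 300 iff k <= 25 * 300 / 500 = 15.0000
n_valid = floor(15.0000) = 15
(n_stale = 25 - 15 = 10)

15


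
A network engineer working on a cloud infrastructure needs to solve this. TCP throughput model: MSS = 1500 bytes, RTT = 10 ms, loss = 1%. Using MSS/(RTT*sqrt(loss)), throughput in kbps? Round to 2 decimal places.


Given: MSS = 1500 bytes, RTT = 10 ms, loss = 1%
RTT in seconds = 10 / 1000 = 0.01
Loss rate = 1% = 0.01
sqrt(loss) = sqrt(0.01) = 0.1
Throughput (bytes/s) = 1500 / (0.01 * 0.1) = 1500000.0000
Throughput (kbps) = 1500000.0000 * 8 / 1000 = 12000.000000 -> 12000.00 kbps (2 dp)

12000.00


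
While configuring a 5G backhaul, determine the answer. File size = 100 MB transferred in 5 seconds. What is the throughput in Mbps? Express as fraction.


Given: file = 100 MB, time = 5 s
File in Mb = 100 * 8 = 800 Mb
Throughput = 800 / 5 Mbps
Throughput = 160 Mbps

160


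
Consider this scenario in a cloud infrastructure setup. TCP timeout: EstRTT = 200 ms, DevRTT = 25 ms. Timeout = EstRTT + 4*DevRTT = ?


Given: EstRTT = 200 ms, DevRTT = 25 ms
Timeout = EstRTT + 4 * DevRTT
4 * DevRTT = 4 * 25 = 100
Timeout = 200 + 100 = 300 ms

300


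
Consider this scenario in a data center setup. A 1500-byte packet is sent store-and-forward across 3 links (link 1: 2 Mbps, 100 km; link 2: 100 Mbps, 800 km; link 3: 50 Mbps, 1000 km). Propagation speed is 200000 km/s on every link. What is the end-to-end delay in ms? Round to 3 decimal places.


Packet = 1500 bytes = 12000 bits. Store-and-forward: sum (t_trans + t_prop) per link.
Link 1: t_trans = 12000/(2*10^6) s = 6.0000 ms; t_prop = 100/200000 s = 0.5000 ms; subtotal = 6.5000 ms
Link 2: t_trans = 12000/(100*10^6) s = 0.1200 ms; t_prop = 800/200000 s = 4.0000 ms; subtotal = 4.1200 ms
Link 3: t_trans = 12000/(50*10^6) s = 0.2400 ms; t_prop = 1000/200000 s = 5.0000 ms; subtotal = 5.2400 ms
End-to-end = 6.5000 + 4.1200 + 5.2400 = 15.8600 ms -> 15.860 ms (3 dp)

15.860


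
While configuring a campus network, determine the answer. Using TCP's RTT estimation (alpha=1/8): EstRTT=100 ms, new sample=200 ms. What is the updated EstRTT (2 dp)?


Given: EstRTT = 100 ms, SampleRTT = 200 ms, alpha = 1/8
New EstRTT = (1 - alpha) * EstRTT + alpha * SampleRTT
(7/8) * 100 = 87.5
(1/8) * 200 = 25
New EstRTT = 87.5 + 25 = 112.5 ms -> 112.50 ms (2 dp)

112.50


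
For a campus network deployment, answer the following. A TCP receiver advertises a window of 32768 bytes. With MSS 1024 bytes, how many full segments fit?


Given: RWND = 32768 bytes, MSS = 1024 bytes
Full segments = floor(RWND / MSS)
Full segments = floor(32768 / 1024)
Full segments = floor(32.0) = 32

32


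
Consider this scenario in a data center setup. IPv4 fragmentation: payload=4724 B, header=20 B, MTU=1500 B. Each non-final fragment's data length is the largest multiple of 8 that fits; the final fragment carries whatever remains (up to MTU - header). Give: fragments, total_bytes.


Max data per non-final fragment = floor((MTU - header)/8)*8 = floor((1500 - 20)/8)*8 = floor(1480/8)*8 = 1480 B
Final fragment needs no 8-byte alignment: it can carry up to MTU - header = 1480 B
Non-final fragments needed = ceil((payload - 1480) / 1480) = ceil(3244/1480) = ceil(2.1919) = 3
Number of fragments = 3 + 1 = 4
Fragment sizes (data): 3 * 1480 B + 284 B (last, 284 <= 1480 OK)
Total bytes sent = payload + n_frags * header = 4724 + 4*20 = 4724 + 80 = 4804 B

4, 4804


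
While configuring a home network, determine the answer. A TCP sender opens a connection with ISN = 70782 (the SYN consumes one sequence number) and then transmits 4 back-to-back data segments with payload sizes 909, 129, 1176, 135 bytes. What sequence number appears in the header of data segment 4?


The SYN occupies sequence number ISN = 70782, so the first data byte is ISN + 1 = 70783.
SEQ of data segment i = (ISN + 1) + sum of payload sizes of segments 1..i-1.
Segment 1: SEQ = 70783, payload = 909 bytes
Segment 2: SEQ = 71692, payload = 129 bytes
Segment 3: SEQ = 71821, payload = 1176 bytes
Segment 4: SEQ = 72997, payload = 135 bytes
SEQ of segment 4 = 70783 + 909 + 129 + 1176 = 72997

72997


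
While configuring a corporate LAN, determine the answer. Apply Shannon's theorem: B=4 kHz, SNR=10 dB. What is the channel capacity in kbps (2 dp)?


Given: B = 4 kHz, SNR = 10 dB
SNR linear = 10^(10/10) = 10
1 + SNR = 11
log2(11) = 3.4594316186
C = 4 * 1000 * 3.4594316186 = 13837.7265 bps
C = 13.837726 kbps -> 13.84 kbps (2 dp)

13.84


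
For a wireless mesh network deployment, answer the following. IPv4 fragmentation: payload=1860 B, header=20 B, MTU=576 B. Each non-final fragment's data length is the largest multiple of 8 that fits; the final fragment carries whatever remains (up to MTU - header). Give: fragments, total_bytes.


Max data per non-final fragment = floor((MTU - header)/8)*8 = floor((576 - 20)/8)*8 = floor(556/8)*8 = 552 B
Final fragment needs no 8-byte alignment: it can carry up to MTU - header = 556 B
Non-final fragments needed = ceil((payload - 556) / 552) = ceil(1304/552) = ceil(2.3623) = 3
Number of fragments = 3 + 1 = 4
Fragment sizes (data): 3 * 552 B + 204 B (last, 204 <= 556 OK)
Total bytes sent = payload + n_frags * header = 1860 + 4*20 = 1860 + 80 = 1940 B

4, 1940


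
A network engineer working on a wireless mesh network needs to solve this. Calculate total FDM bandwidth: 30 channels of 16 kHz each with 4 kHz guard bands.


Given: 30 channels, 16 kHz each, guard = 4 kHz
Channel bandwidth = 30 * 16 = 480 kHz
Guard bands = 29 gaps * 4 kHz = 116 kHz
Total = 480 + 116 = 596 kHz

596


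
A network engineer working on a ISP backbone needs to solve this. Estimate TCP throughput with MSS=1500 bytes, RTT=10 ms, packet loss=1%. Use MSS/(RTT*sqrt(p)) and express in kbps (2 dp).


Given: MSS = 1500 bytes, RTT = 10 ms, loss = 1%
RTT in seconds = 10 / 1000 = 0.01
Loss rate = 1% = 0.01
sqrt(loss) = sqrt(0.01) = 0.1
Throughput (bytes/s) = 1500 / (0.01 * 0.1) = 1500000.0000
Throughput (kbps) = 1500000.0000 * 8 / 1000 = 12000.000000 -> 12000.00 kbps (2 dp)

12000.00


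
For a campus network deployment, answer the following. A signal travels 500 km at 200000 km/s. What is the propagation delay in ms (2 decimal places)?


Given: distance = 500 km, speed = 200000 km/s
Delay = distance / speed = 500 / 200000 seconds
Delay in ms = 500 * 1000 / 200000
Delay = 2.5000 ms
Rounded to 2 dp = 2.50 ms

2.50


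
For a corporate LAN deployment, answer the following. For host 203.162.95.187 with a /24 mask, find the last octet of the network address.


Given: IP = 203.162.95.187, prefix = /24
Subnet mask = 255.255.255.0
Last octet of IP: 187
Last octet of mask: 0
Network last octet = 187 AND 0 = 0

0


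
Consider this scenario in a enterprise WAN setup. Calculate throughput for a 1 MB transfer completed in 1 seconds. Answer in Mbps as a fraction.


Given: file = 1 MB, time = 1 s
File in Mb = 1 * 8 = 8 Mb
Throughput = 8 / 1 Mbps
Throughput = 8 Mbps

8


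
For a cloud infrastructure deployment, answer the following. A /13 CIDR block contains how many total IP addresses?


Given: CIDR prefix /13
Host bits = 32 - 13 = 19
Total addresses = 2^19 = 524288

524288


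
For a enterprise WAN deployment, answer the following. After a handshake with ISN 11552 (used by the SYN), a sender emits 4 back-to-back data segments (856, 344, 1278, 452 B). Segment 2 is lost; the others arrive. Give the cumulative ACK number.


SYN uses sequence number 11552; first data byte = ISN + 1 = 11553.
Segment 1: SEQ = 11553, len = 856 B, covers [11553, 12408]
Segment 2: SEQ = 12409, len = 344 B, covers [12409, 12752] [LOST]
Segment 3: SEQ = 12753, len = 1278 B, covers [12753, 14030]
Segment 4: SEQ = 14031, len = 452 B, covers [14031, 14482]
In-order data received: bytes [11553, 12408] (segments 1..1).
Segment 2 missing -> gap begins at byte 12409; later segments buffered out of order.
Cumulative ACK = next expected in-order byte = 11553 + 856 = 12409

12409


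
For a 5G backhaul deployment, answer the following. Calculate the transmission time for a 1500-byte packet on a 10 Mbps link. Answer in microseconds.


Given: packet = 1500 bytes, bandwidth = 10 Mbps
Packet in bits = 1500 * 8 = 12000 bits
Bandwidth = 10 * 10^6 = 10000000 bps
Time = 12000 / 10000000 seconds
Time in us = 12000 * 10^6 / 10000000 = 1200

1200


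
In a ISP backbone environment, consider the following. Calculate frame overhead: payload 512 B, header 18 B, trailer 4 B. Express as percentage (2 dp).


Given: payload = 512 B, header = 18 B, trailer = 4 B
Overhead bytes = header + trailer = 18 + 4 = 22
Total frame = payload + overhead = 512 + 22 = 534
Overhead % = 22 / 534 * 100 = 4.1199% -> 4.12% (2 dp)

4.12


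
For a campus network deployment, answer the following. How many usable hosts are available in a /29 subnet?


Given: subnet mask /29
Host bits = 32 - 29 = 3
Total addresses = 2^3 = 8
Usable hosts = 8 - 2 (network + broadcast) = 6

6


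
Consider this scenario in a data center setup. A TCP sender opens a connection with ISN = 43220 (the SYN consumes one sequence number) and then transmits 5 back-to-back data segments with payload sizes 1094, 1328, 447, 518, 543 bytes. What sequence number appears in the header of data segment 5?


The SYN occupies sequence number ISN = 43220, so the first data byte is ISN + 1 = 43221.
SEQ of data segment i = (ISN + 1) + sum of payload sizes of segments 1..i-1.
Segment 1: SEQ = 43221, payload = 1094 bytes
Segment 2: SEQ = 44315, payload = 1328 bytes
Segment 3: SEQ = 45643, payload = 447 bytes
Segment 4: SEQ = 46090, payload = 518 bytes
Segment 5: SEQ = 46608, payload = 543 bytes
SEQ of segment 5 = 43221 + 1094 + 1328 + 447 + 518 = 46608

46608


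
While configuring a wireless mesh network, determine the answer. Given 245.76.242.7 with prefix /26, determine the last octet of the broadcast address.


Given: IP = 245.76.242.7, prefix = /26
Host bits = 32 - 26 = 6
Network last octet = 7 AND mask = 0
Host part size = 2^6 - 1 = 63
Broadcast last octet = 0 OR 63 = 63

63


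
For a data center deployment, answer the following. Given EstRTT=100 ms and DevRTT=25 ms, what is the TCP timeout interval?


Given: EstRTT = 100 ms, DevRTT = 25 ms
Timeout = EstRTT + 4 * DevRTT
4 * DevRTT = 4 * 25 = 100
Timeout = 100 + 100 = 200 ms

200


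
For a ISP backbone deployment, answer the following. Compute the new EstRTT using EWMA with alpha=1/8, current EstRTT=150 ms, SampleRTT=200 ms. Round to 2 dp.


Given: EstRTT = 150 ms, SampleRTT = 200 ms, alpha = 1/8
New EstRTT = (1 - alpha) * EstRTT + alpha * SampleRTT
(7/8) * 150 = 131.25
(1/8) * 200 = 25
New EstRTT = 131.25 + 25 = 156.25 ms -> 156.25 ms (2 dp)

156.25


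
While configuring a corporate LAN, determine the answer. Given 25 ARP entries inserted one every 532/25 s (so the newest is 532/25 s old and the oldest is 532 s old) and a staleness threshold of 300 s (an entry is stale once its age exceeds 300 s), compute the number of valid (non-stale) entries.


Ages are k * 532/25 s for k = 1..25 (spacing = 21.2800 s).
Entry k is valid iff k * 532/25 <= 300 iff k <= 25 * 300 / 532 = 14.0977
n_valid = floor(14.0977) = 14
(n_stale = 25 - 14 = 11)

14


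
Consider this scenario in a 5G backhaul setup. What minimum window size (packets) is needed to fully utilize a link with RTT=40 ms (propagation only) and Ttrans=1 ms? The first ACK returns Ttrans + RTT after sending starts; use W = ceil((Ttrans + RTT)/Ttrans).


Given: Ttrans = 1 ms, RTT = 40 ms (= 2 * Tprop, Tprop = 20 ms)
Time until first ACK returns = Ttrans + RTT = 1 + 40 = 41 ms
Need W * Ttrans >= Ttrans + RTT  ->  W >= (Ttrans + RTT) / Ttrans
(Ttrans + RTT) / Ttrans = 41 / 1 = 41
W_min = ceil(41) = 41

41


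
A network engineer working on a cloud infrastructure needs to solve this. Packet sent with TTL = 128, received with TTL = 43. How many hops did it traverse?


Given: initial TTL = 128, received TTL = 43
Hops = initial TTL - received TTL
Hops = 128 - 43 = 85

85


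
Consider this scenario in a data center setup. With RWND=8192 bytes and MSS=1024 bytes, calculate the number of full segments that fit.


Given: RWND = 8192 bytes, MSS = 1024 bytes
Full segments = floor(RWND / MSS)
Full segments = floor(8192 / 1024)
Full segments = floor(8.0) = 8

8


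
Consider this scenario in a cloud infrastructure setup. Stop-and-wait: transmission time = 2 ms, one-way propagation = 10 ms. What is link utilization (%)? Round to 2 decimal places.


Given: Ttrans = 2 ms, Tprop = 10 ms
RTT = 2 * Tprop = 2 * 10 = 20 ms
U = Ttrans / (Ttrans + RTT)
U = 2 / (2 + 20)
U = 2 / 22 = 0.090909
U% = 9.09%

9.09


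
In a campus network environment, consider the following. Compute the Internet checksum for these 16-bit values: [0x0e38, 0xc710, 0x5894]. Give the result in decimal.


Given words: [0x0e38, 0xc710, 0x5894]
Step 1: Sum all words
Raw sum = 3640 + 50960 + 22676 = 77276
Step 2: Fold carry: (11740 + 1) = 11741
One's complement = ~11741 & 0xFFFF = 53794

53794


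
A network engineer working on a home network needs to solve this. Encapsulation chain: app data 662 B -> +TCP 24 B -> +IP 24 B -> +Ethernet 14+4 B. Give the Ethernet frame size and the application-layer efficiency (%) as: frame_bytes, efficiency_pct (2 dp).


TCP segment = 662 + 24 = 686 B
IP packet = 686 + 24 = 710 B
Ethernet frame = 710 + 14 + 4 = 728 B
Efficiency = app / frame = 662 / 728 = 0.909341 = 90.9341% -> 90.93% (2 dp)

728, 90.93


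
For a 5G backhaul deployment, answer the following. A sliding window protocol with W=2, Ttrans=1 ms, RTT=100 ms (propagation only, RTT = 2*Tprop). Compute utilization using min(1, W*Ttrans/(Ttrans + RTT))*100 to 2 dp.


Given: W = 2, Ttrans = 1 ms, RTT = 100 ms (= 2 * Tprop, Tprop = 50 ms)
Cycle time = Ttrans + RTT = 1 + 100 = 101 ms (first packet sent until its ACK returns)
W * Ttrans = 2 * 1 = 2 ms of sending per cycle
W * Ttrans / (Ttrans + RTT) = 2 / 101 = 0.019802
U = min(1, 0.019802) = 0.019802
U% = 1.98%

1.98


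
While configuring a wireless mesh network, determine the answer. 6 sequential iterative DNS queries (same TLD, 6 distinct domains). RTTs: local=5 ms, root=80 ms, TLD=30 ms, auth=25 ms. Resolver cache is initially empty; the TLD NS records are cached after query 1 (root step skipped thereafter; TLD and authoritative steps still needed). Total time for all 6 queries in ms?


Lookup 1 (cold cache): local + root + TLD + auth = 5 + 80 + 30 + 25 = 140 ms
Lookups 2..6 (TLD NS cached -> skip root; new domain -> still ask TLD and auth): local + TLD + auth = 5 + 30 + 25 = 60 ms each
Remaining 5 lookups: 5 * 60 = 300 ms
Total = 140 + 300 = 440 ms

440
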